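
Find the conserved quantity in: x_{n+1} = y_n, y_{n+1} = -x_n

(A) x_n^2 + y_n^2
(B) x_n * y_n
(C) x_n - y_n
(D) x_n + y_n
A

For the recurrence x_{n+1} = y_n, y_{n+1} = -x_n:

x_{n+1}^2 + y_{n+1}^2 = y_n^2 + (-x_n)^2 = x_n^2 + y_n^2
The sum of squares is conserved (like energy in a harmonic oscillator).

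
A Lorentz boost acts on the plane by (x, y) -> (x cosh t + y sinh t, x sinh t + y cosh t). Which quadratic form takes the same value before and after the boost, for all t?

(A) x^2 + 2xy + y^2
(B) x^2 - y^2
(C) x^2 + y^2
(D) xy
B

Write x' = x cosh t + y sinh t, y' = x sinh t + y cosh t and substitute into each option:
(A) x^2 + 2xy + y^2: (x' + y')^2 with x' + y' = (x + y)(cosh t + sinh t) = (x + y)e^t, so it becomes (x + y)^2 e^(2t)   [not invariant for t != 0]
(B) x^2 - y^2: (x cosh t + y sinh t)^2 - (x sinh t + y cosh t)^2 = x^2(cosh^2 t - sinh^2 t) + 2xy(cosh t sinh t - sinh t cosh t) + y^2(sinh^2 t - cosh^2 t) = x^2 - y^2   [invariant, using cosh^2 t - sinh^2 t = 1]
(C) x^2 + y^2: (x cosh t + y sinh t)^2 + (x sinh t + y cosh t)^2 = (x^2 + y^2)(cosh^2 t + sinh^2 t) + 4xy sinh t cosh t = (x^2 + y^2) cosh 2t + 2xy sinh 2t   [not invariant for t != 0]
(D) xy: (x cosh t + y sinh t)(x sinh t + y cosh t) = xy(cosh^2 t + sinh^2 t) + (x^2 + y^2) sinh t cosh t = xy cosh 2t + (x^2 + y^2)(sinh 2t)/2   [not invariant for t != 0]

Only (B) x^2 - y^2 is unchanged; it is the Minkowski form preserved by Lorentz boosts, just as x^2 + y^2 is preserved by ordinary rotations.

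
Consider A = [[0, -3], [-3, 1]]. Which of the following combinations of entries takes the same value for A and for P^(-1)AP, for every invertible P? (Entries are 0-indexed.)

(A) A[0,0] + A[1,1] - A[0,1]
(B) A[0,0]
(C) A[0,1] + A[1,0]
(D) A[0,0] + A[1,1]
D

A[0,0] + A[1,1] is the trace of A. By the cyclic property of the trace, tr(P^(-1)AP) = tr(APP^(-1)) = tr(A), so it is the same for every matrix similar to A.

The other combinations are not similarity invariants. For example, take P = [[2, 1], [1, 1]] (det P = 1), so P^(-1) = [[1, -1], [-1, 2]] and
B = P^(-1)AP = [[2, -1], [-7, -1]].
Evaluating each option on A and on B:
(A) A[0,0] + A[1,1] - A[0,1]: 4 for A, 2 for B -> changes
(B) A[0,0]: 0 for A, 2 for B -> changes
(C) A[0,1] + A[1,0]: -6 for A, -8 for B -> changes
(D) A[0,0] + A[1,1]: 1 for A, 1 for B -> unchanged

Only (D) A[0,0] + A[1,1] = 1 survives (and it does so for every P, not just this one), so it is the invariant.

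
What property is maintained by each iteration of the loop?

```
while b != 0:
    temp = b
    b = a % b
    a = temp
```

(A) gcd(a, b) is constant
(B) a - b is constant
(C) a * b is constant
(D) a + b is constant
A

A loop invariant must hold before the first iteration and be re-established by every execution of the body.

(A) gcd(a, b) is constant: One iteration replaces (a, b) by (b, a mod b). Since a mod b = a - q*b for an integer q, any common divisor of a and b divides b and a mod b, and conversely; hence gcd(b, a mod b) = gcd(a, b). For instance (27, 7) -> (7, 6) keeps gcd = 1. At exit b = 0 and a = gcd of the original inputs.

The other options fail:
(B) a - b is constant: e.g. (a, b) = (27, 7) -> (7, 6): the difference goes from 20 to 1.
(C) a * b is constant: e.g. (a, b) = (27, 7) -> (7, 6): the product goes from 189 to 42.
(D) a + b is constant: e.g. (a, b) = (27, 7) -> (7, 6): the sum goes from 34 to 13.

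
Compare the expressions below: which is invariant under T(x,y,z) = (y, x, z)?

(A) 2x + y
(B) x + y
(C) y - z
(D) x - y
B

Apply T(x,y,z) = (y, x, z) to each option, i.e. replace (x, y, z) by the transformed coordinates.
Substitute the transformed coordinates into each option and compare with the original:
(A) 2x + y  ->  2(y) + (x) = x + 2y   [differs from 2x + y: not invariant]
(B) x + y  ->  (y) + (x) = x + y   [equals x + y: invariant]
(C) y - z  ->  (x) - (z) = x - z   [differs from y - z: not invariant]
(D) x - y  ->  (y) - (x) = -x + y   [differs from x - y: not invariant]

Only option (B), x + y, is unchanged by the transformation.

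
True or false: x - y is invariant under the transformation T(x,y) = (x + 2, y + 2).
True

Substitute T(x,y) = (x + 2, y + 2) into the expression and compare with the original.

Original: x - y
After applying T: (x + 2) - (y + 2) = x - y

This is identical to the original x - y, so the expression is invariant.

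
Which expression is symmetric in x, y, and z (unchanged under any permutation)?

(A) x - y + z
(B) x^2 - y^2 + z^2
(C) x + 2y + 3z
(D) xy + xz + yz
D

A symmetric expression is unchanged when the variables are permuted; here the transformation to test is the swap (x, y) -> (y, x).
A symmetric expression must survive every permutation; the single swap x <-> y already eliminates the distractors, and the keyed expression is also unchanged by x <-> z and y <-> z (each variable enters it in exactly the same way).
Substitute the transformed coordinates into each option and compare with the original:
(A) x - y + z  ->  (y) - (x) + z = -x + y + z   [differs from x - y + z: not invariant]
(B) x^2 - y^2 + z^2  ->  (y)^2 - (x)^2 + z^2 = -x^2 + y^2 + z^2   [differs from x^2 - y^2 + z^2: not invariant]
(C) x + 2y + 3z  ->  (y) + 2(x) + 3z = 2x + y + 3z   [differs from x + 2y + 3z: not invariant]
(D) xy + xz + yz  ->  (y)(x) + (y)z + (x)z = xy + xz + yz   [equals xy + xz + yz: invariant]

Only option (D), xy + xz + yz, is unchanged by the transformation.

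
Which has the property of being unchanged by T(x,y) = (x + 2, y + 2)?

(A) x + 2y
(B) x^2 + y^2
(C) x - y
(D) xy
C

An expression E(x,y) is invariant under T if E(T(x,y)) = E(x,y). Here T(x,y) = (x + 2, y + 2).
Substitute the transformed coordinates into each option and compare with the original:
(A) x + 2y  ->  (x + 2) + 2(y + 2) = x + 2y + 6   [differs from x + 2y: not invariant]
(B) x^2 + y^2  ->  (x + 2)^2 + (y + 2)^2 = x^2 + 4x + y^2 + 4y + 8   [differs from x^2 + y^2: not invariant]
(C) x - y  ->  (x + 2) - (y + 2) = x - y   [equals x - y: invariant]
(D) xy  ->  (x + 2)(y + 2) = xy + 2x + 2y + 4   [differs from xy: not invariant]

Only option (C), x - y, is unchanged by the transformation.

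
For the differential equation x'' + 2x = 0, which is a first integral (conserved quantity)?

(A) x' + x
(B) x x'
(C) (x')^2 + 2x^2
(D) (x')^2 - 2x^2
C

A first integral I satisfies dI/dt = 0 along every solution. Differentiate each option and use the equation of motion:
(A) d/dt[x' + x] = x'' + x' = -2x + x', not identically 0
(B) d/dt[x x'] = (x')^2 + x x'' = (x')^2 - 2x^2, not identically 0
(C) d/dt[(x')^2 + 2x^2] = 2x'x'' + 4x x' = 2x'(-2x) + 4x x' = 0
(D) d/dt[(x')^2 - 2x^2] = 2x'x'' - 4x x' = -8x x', not identically 0

Only (C) has zero time-derivative. So the energy-like quantity (x')^2 + 2x^2 is the first integral.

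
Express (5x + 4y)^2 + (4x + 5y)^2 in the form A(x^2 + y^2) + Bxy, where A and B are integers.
41(x^2 + y^2) + 80xy

Expanding: (5x + 4y)^2 = 25x^2 + 40xy + 16y^2
(4x + 5y)^2 = 16x^2 + 40xy + 25y^2
Sum = (25+16)(x^2+y^2) + 80xy = 41(x^2 + y^2) + 80xy
This is symmetric in x and y.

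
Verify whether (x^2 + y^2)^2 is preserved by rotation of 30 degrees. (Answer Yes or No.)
Yes

Applying rotation by 30 degrees: x' = x*cos(30 degrees) - y*sin(30 degrees) = sqrt(3)x/2 - y/2, y' = x*sin(30 degrees) + y*cos(30 degrees) = x/2 + sqrt(3)y/2

Substituting into (x^2 + y^2)^2:
((sqrt(3)x/2 - y/2)^2 + (x/2 + sqrt(3)y/2)^2)^2
= x^4 + 2x^2y^2 + y^4 = (x^2 + y^2)^2

This equals the original expression (x^2 + y^2)^2, so it IS invariant.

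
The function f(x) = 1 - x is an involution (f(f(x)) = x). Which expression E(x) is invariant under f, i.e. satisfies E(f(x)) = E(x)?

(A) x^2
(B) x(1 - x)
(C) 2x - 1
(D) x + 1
B

Replace x by f(x) = 1 - x in each option and simplify. As a quick numerical cross-check, also compare E(3) with E(f(3)) = E(-2).

(A) x^2  ->  (1 - x)^2 = (x - 1)^2; check: E(3) = 9 but E(-2) = 4.   [not invariant]
(B) x(1 - x)  ->  (1 - x)(1 - (1 - x)), which simplifies back to x(1 - x); check: E(3) = -6, E(-2) = -6.   [invariant]
(C) 2x - 1  ->  2(1 - x) - 1 = 1 - 2x; check: E(3) = 5 but E(-2) = -5.   [not invariant]
(D) x + 1  ->  (1 - x) + 1 = 2 - x; check: E(3) = 4 but E(-2) = -1.   [not invariant]

Only (B) is unchanged. E is symmetric under swapping x with f(x) = 1 - x, which is exactly what an involution does.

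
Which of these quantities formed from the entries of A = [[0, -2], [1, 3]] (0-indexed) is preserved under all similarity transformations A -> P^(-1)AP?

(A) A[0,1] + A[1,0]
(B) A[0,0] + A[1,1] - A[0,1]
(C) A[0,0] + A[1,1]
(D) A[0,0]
C

A[0,0] + A[1,1] is the trace of A. By the cyclic property of the trace, tr(P^(-1)AP) = tr(APP^(-1)) = tr(A), so it is the same for every matrix similar to A.

The other combinations are not similarity invariants. For example, take P = [[1, 2], [0, 1]] (det P = 1), so P^(-1) = [[1, -2], [0, 1]] and
B = P^(-1)AP = [[-2, -12], [1, 5]].
Evaluating each option on A and on B:
(A) A[0,1] + A[1,0]: -1 for A, -11 for B -> changes
(B) A[0,0] + A[1,1] - A[0,1]: 5 for A, 15 for B -> changes
(C) A[0,0] + A[1,1]: 3 for A, 3 for B -> unchanged
(D) A[0,0]: 0 for A, -2 for B -> changes

Only (C) A[0,0] + A[1,1] = 3 survives (and it does so for every P, not just this one), so it is the invariant.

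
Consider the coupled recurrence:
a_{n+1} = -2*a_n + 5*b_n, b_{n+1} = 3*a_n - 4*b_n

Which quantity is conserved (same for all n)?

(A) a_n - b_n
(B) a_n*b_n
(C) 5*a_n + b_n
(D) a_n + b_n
D

Replace a_n by a_{n+1} = -2*a_n + 5*b_n and b_n by b_{n+1} = 3*a_n - 4*b_n in each option and simplify:
(A) a_n - b_n  ->  (-2*a_n + 5*b_n) - (3*a_n - 4*b_n) = -5*a_n + 9*b_n   [not conserved]
(B) a_n*b_n  ->  (-2*a_n + 5*b_n)*(3*a_n - 4*b_n) = -6*a_n^2 + 23*a_n*b_n - 20*b_n^2   [not conserved]
(C) 5*a_n + b_n  ->  5*(-2*a_n + 5*b_n) + (3*a_n - 4*b_n) = -7*a_n + 21*b_n   [not conserved]
(D) a_n + b_n  ->  (-2*a_n + 5*b_n) + (3*a_n - 4*b_n) = a_n + b_n   [conserved]

Only (D) a_n + b_n returns to itself after one step, so it is the conserved quantity.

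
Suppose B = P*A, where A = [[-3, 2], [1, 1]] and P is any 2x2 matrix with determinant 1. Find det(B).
-5

By the multiplicative property of determinants, det(B) = det(P*A) = det(P) * det(A) = det(A),
so the determinant is invariant under multiplication by any determinant-1 matrix; we just need det(A).

det(A) = (-3)(1) - (2)(1) = -3 - 2 = -5

Therefore det(B) = 1 * (-5) = -5.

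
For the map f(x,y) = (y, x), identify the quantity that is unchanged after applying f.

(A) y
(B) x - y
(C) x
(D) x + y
D

For f(x,y) = (y, x):
After applying f: x' = y, y' = x. So x' + y' = y + x = x + y.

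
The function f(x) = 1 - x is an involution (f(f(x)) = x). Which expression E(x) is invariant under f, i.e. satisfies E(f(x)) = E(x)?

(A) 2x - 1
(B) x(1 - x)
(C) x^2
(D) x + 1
B

Replace x by f(x) = 1 - x in each option and simplify. As a quick numerical cross-check, also compare E(5) with E(f(5)) = E(-4).

(A) 2x - 1  ->  2(1 - x) - 1 = 1 - 2x; check: E(5) = 9 but E(-4) = -9.   [not invariant]
(B) x(1 - x)  ->  (1 - x)(1 - (1 - x)), which simplifies back to x(1 - x); check: E(5) = -20, E(-4) = -20.   [invariant]
(C) x^2  ->  (1 - x)^2 = (x - 1)^2; check: E(5) = 25 but E(-4) = 16.   [not invariant]
(D) x + 1  ->  (1 - x) + 1 = 2 - x; check: E(5) = 6 but E(-4) = -3.   [not invariant]

Only (B) is unchanged. E is symmetric under swapping x with f(x) = 1 - x, which is exactly what an involution does.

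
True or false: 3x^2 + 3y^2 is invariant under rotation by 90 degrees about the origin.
True

Applying rotation by 90 degrees: x' = x*cos(90 degrees) - y*sin(90 degrees) = -y, y' = x*sin(90 degrees) + y*cos(90 degrees) = x

Substituting into 3x^2 + 3y^2:
3(-y)^2 + 3(x)^2
= 3x^2 + 3y^2

This equals the original expression 3x^2 + 3y^2, so it IS invariant.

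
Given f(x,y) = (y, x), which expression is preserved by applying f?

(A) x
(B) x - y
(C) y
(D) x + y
D

For f(x,y) = (y, x):
After applying f: x' = y, y' = x. So x' + y' = y + x = x + y.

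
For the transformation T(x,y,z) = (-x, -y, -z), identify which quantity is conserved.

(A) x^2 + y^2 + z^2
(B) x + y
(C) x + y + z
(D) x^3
A

Apply T(x,y,z) = (-x, -y, -z) to each option, i.e. replace (x, y, z) by the transformed coordinates.
Substitute the transformed coordinates into each option and compare with the original:
(A) x^2 + y^2 + z^2  ->  (-x)^2 + (-y)^2 + (-z)^2 = x^2 + y^2 + z^2   [equals x^2 + y^2 + z^2: invariant]
(B) x + y  ->  (-x) + (-y) = -x - y   [differs from x + y: not invariant]
(C) x + y + z  ->  (-x) + (-y) + (-z) = -x - y - z   [differs from x + y + z: not invariant]
(D) x^3  ->  (-x)^3 = -x^3   [differs from x^3: not invariant]

Only option (A), x^2 + y^2 + z^2, is unchanged by the transformation.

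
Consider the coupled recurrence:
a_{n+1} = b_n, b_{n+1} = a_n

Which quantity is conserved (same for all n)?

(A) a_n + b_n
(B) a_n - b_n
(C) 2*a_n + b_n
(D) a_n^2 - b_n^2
A

Replace a_n by a_{n+1} = b_n and b_n by b_{n+1} = a_n in each option and simplify:
(A) a_n + b_n  ->  (b_n) + (a_n) = a_n + b_n   [conserved]
(B) a_n - b_n  ->  (b_n) - (a_n) = -a_n + b_n   [not conserved]
(C) 2*a_n + b_n  ->  2*(b_n) + (a_n) = a_n + 2*b_n   [not conserved]
(D) a_n^2 - b_n^2  ->  (b_n)^2 - (a_n)^2 = -a_n^2 + b_n^2   [not conserved]

Only (A) a_n + b_n returns to itself after one step, so it is the conserved quantity.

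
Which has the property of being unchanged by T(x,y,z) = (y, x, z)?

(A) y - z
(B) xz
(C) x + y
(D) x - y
C

Apply T(x,y,z) = (y, x, z) to each option, i.e. replace (x, y, z) by the transformed coordinates.
Substitute the transformed coordinates into each option and compare with the original:
(A) y - z  ->  (x) - (z) = x - z   [differs from y - z: not invariant]
(B) xz  ->  (y)(z) = yz   [differs from xz: not invariant]
(C) x + y  ->  (y) + (x) = x + y   [equals x + y: invariant]
(D) x - y  ->  (y) - (x) = -x + y   [differs from x - y: not invariant]

Only option (C), x + y, is unchanged by the transformation.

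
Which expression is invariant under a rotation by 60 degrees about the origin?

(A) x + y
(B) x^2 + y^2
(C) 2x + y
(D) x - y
B

A rotation by 60 degrees sends (x, y) to (x/2 - sqrt(3)y/2, sqrt(3)x/2 + y/2).
Substitute the transformed coordinates into each option and compare with the original:
(A) x + y  ->  (x/2 - sqrt(3)y/2) + (sqrt(3)x/2 + y/2) = x/2 + sqrt(3)x/2 - sqrt(3)y/2 + y/2   [differs from x + y: not invariant]
(B) x^2 + y^2  ->  (x/2 - sqrt(3)y/2)^2 + (sqrt(3)x/2 + y/2)^2 = x^2 + y^2   [equals x^2 + y^2: invariant]
(C) 2x + y  ->  2(x/2 - sqrt(3)y/2) + (sqrt(3)x/2 + y/2) = sqrt(3)x/2 + x - sqrt(3)y + y/2   [differs from 2x + y: not invariant]
(D) x - y  ->  (x/2 - sqrt(3)y/2) - (sqrt(3)x/2 + y/2) = -sqrt(3)x/2 + x/2 - sqrt(3)y/2 - y/2   [differs from x - y: not invariant]

Only option (B), x^2 + y^2, is unchanged by the transformation.
Geometrically, x^2 + y^2 is the squared distance from the origin, which every rotation about the origin preserves.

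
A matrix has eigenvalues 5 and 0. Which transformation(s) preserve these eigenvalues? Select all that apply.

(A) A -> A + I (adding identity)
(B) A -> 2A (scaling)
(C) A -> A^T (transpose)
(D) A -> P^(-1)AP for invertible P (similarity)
C and D

Eigenvalues are preserved by:
1. Similarity transformations: A -> P^(-1)AP (same characteristic polynomial)
2. Transpose: A^T has the same eigenvalues as A

Eigenvalues are NOT preserved by:
- Adding identity: eigenvalues become 5+1, 0+1
- Scaling: eigenvalues become 10, 0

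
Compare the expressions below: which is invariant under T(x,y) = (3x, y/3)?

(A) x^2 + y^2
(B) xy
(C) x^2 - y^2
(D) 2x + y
B

An expression E(x,y) is invariant under T if E(T(x,y)) = E(x,y). Here T(x,y) = (3x, y/3).
Substitute the transformed coordinates into each option and compare with the original:
(A) x^2 + y^2  ->  (3x)^2 + (y/3)^2 = 9x^2 + y^2/9   [differs from x^2 + y^2: not invariant]
(B) xy  ->  (3x)(y/3) = xy   [equals xy: invariant]
(C) x^2 - y^2  ->  (3x)^2 - (y/3)^2 = 9x^2 - y^2/9   [differs from x^2 - y^2: not invariant]
(D) 2x + y  ->  2(3x) + (y/3) = 6x + y/3   [differs from 2x + y: not invariant]

Only option (B), xy, is unchanged by the transformation.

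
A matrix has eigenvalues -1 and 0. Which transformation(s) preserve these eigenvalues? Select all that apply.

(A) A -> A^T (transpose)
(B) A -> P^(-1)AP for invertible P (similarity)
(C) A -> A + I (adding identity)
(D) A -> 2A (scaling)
A and B

Eigenvalues are preserved by:
1. Similarity transformations: A -> P^(-1)AP (same characteristic polynomial)
2. Transpose: A^T has the same eigenvalues as A

Eigenvalues are NOT preserved by:
- Adding identity: eigenvalues become -1+1, 0+1
- Scaling: eigenvalues become -2, 0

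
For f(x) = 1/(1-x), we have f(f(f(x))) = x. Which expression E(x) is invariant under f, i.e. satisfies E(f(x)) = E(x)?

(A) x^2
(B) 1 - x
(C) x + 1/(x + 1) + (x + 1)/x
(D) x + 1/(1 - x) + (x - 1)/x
D

Replace x by f(x) = 1/(1 - x) in each option and simplify. As a quick numerical cross-check, also compare E(3) with E(f(3)) = E(-1/2).

(A) x^2  ->  (1/(1 - x))^2 = (x - 1)^(-2); check: E(3) = 9 but E(-1/2) = 1/4.   [not invariant]
(B) 1 - x  ->  1 - (1/(1 - x)) = x/(x - 1); check: E(3) = -2 but E(-1/2) = 3/2.   [not invariant]
(C) x + 1/(x + 1) + (x + 1)/x  ->  (1/(1 - x)) + 1/((1/(1 - x)) + 1) + ((1/(1 - x)) + 1)/(1/(1 - x)) = (-x^3 + 6x^2 - 11x + 7)/(x^2 - 3x + 2); check: E(3) = 55/12 but E(-1/2) = 1/2.   [not invariant]
(D) x + 1/(1 - x) + (x - 1)/x  ->  (1/(1 - x)) + 1/(1 - (1/(1 - x))) + ((1/(1 - x)) - 1)/(1/(1 - x)), which simplifies back to x + 1/(1 - x) + (x - 1)/x; check: E(3) = 19/6, E(-1/2) = 19/6.   [invariant]

Only (D) is unchanged. Indeed f(f(x)) = 1/(1 - 1/(1-x)) = (1-x)/(-x) = (x-1)/x, so E(x) = x + f(x) + f(f(x)) is the sum over the whole 3-cycle; applying f just permutes the three terms cyclically (x -> f(x) -> f(f(x)) -> x), leaving the sum unchanged.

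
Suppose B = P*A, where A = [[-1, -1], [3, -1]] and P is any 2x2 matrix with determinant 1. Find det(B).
4

By the multiplicative property of determinants, det(B) = det(P*A) = det(P) * det(A) = det(A),
so the determinant is invariant under multiplication by any determinant-1 matrix; we just need det(A).

det(A) = (-1)(-1) - (-1)(3) = 1 - (-3) = 4

Therefore det(B) = 1 * 4 = 4.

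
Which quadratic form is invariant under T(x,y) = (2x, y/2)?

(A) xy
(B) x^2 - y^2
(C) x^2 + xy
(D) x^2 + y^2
A

T multiplies x by 2 and divides y by 2.
Substitute the transformed coordinates into each option and compare with the original:
(A) xy  ->  (2x)(y/2) = xy   [equals xy: invariant]
(B) x^2 - y^2  ->  (2x)^2 - (y/2)^2 = 4x^2 - y^2/4   [differs from x^2 - y^2: not invariant]
(C) x^2 + xy  ->  (2x)^2 + (2x)(y/2) = 4x^2 + xy   [differs from x^2 + xy: not invariant]
(D) x^2 + y^2  ->  (2x)^2 + (y/2)^2 = 4x^2 + y^2/4   [differs from x^2 + y^2: not invariant]

Only option (A), xy, is unchanged by the transformation.
The factors 2 and 1/2 cancel only in the pure product xy.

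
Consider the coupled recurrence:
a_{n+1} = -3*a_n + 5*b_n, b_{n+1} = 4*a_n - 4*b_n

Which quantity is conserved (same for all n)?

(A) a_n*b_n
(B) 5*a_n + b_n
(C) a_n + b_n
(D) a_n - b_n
C

Replace a_n by a_{n+1} = -3*a_n + 5*b_n and b_n by b_{n+1} = 4*a_n - 4*b_n in each option and simplify:
(A) a_n*b_n  ->  (-3*a_n + 5*b_n)*(4*a_n - 4*b_n) = -12*a_n^2 + 32*a_n*b_n - 20*b_n^2   [not conserved]
(B) 5*a_n + b_n  ->  5*(-3*a_n + 5*b_n) + (4*a_n - 4*b_n) = -11*a_n + 21*b_n   [not conserved]
(C) a_n + b_n  ->  (-3*a_n + 5*b_n) + (4*a_n - 4*b_n) = a_n + b_n   [conserved]
(D) a_n - b_n  ->  (-3*a_n + 5*b_n) - (4*a_n - 4*b_n) = -7*a_n + 9*b_n   [not conserved]

Only (C) a_n + b_n returns to itself after one step, so it is the conserved quantity.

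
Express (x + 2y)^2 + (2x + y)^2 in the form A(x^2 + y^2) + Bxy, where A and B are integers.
5(x^2 + y^2) + 8xy

Expanding: (x + 2y)^2 = x^2 + 4xy + 4y^2
(2x + y)^2 = 4x^2 + 4xy + y^2
Sum = (1+4)(x^2+y^2) + 8xy = 5(x^2 + y^2) + 8xy
This is symmetric in x and y.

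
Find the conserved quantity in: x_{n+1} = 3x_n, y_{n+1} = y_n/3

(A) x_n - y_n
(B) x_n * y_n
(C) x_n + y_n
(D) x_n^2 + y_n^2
B

For the recurrence x_{n+1} = 3x_n, y_{n+1} = y_n/3:

x_{n+1} * y_{n+1} = (3x_n) * (y_n/3) = x_n * y_n
The product is conserved.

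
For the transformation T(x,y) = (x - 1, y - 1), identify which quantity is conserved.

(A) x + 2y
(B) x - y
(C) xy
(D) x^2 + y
B

An expression E(x,y) is invariant under T if E(T(x,y)) = E(x,y). Here T(x,y) = (x - 1, y - 1).
Substitute the transformed coordinates into each option and compare with the original:
(A) x + 2y  ->  (x - 1) + 2(y - 1) = x + 2y - 3   [differs from x + 2y: not invariant]
(B) x - y  ->  (x - 1) - (y - 1) = x - y   [equals x - y: invariant]
(C) xy  ->  (x - 1)(y - 1) = xy - x - y + 1   [differs from xy: not invariant]
(D) x^2 + y  ->  (x - 1)^2 + (y - 1) = x^2 - 2x + y   [differs from x^2 + y: not invariant]

Only option (B), x - y, is unchanged by the transformation.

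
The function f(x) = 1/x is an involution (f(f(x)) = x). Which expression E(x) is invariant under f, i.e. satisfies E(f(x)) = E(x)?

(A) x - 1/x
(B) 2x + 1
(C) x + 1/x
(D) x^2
C

Replace x by f(x) = 1/x in each option and simplify. As a quick numerical cross-check, also compare E(5) with E(f(5)) = E(1/5).

(A) x - 1/x  ->  (1/x) - 1/(1/x) = -x + 1/x; check: E(5) = 24/5 but E(1/5) = -24/5.   [not invariant]
(B) 2x + 1  ->  2(1/x) + 1 = (x + 2)/x; check: E(5) = 11 but E(1/5) = 7/5.   [not invariant]
(C) x + 1/x  ->  (1/x) + 1/(1/x), which simplifies back to x + 1/x; check: E(5) = 26/5, E(1/5) = 26/5.   [invariant]
(D) x^2  ->  (1/x)^2 = x^(-2); check: E(5) = 25 but E(1/5) = 1/25.   [not invariant]

Only (C) is unchanged. E is symmetric under swapping x with f(x) = 1/x, which is exactly what an involution does.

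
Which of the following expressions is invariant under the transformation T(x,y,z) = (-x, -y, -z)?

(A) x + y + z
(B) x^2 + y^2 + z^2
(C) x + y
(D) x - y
B

Apply T(x,y,z) = (-x, -y, -z) to each option, i.e. replace (x, y, z) by the transformed coordinates.
Substitute the transformed coordinates into each option and compare with the original:
(A) x + y + z  ->  (-x) + (-y) + (-z) = -x - y - z   [differs from x + y + z: not invariant]
(B) x^2 + y^2 + z^2  ->  (-x)^2 + (-y)^2 + (-z)^2 = x^2 + y^2 + z^2   [equals x^2 + y^2 + z^2: invariant]
(C) x + y  ->  (-x) + (-y) = -x - y   [differs from x + y: not invariant]
(D) x - y  ->  (-x) - (-y) = -x + y   [differs from x - y: not invariant]

Only option (B), x^2 + y^2 + z^2, is unchanged by the transformation.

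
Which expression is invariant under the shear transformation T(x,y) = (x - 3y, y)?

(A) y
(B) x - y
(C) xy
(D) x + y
A

Under the shear T(x,y) = (x - 3y, y):
Substitute the transformed coordinates into each option and compare with the original:
(A) y  ->  (y) = y   [equals y: invariant]
(B) x - y  ->  (x - 3y) - (y) = x - 4y   [differs from x - y: not invariant]
(C) xy  ->  (x - 3y)(y) = xy - 3y^2   [differs from xy: not invariant]
(D) x + y  ->  (x - 3y) + (y) = x - 2y   [differs from x + y: not invariant]

Only option (A), y, is unchanged by the transformation.
A horizontal shear moves points parallel to the x-axis, so the y-coordinate (and any function of y alone) is unchanged.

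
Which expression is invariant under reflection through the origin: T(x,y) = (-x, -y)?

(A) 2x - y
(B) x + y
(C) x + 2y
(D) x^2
D

The map is reflection through the origin: T(x,y) = (-x, -y).
Substitute the transformed coordinates into each option and compare with the original:
(A) 2x - y  ->  2(-x) - (-y) = -2x + y   [differs from 2x - y: not invariant]
(B) x + y  ->  (-x) + (-y) = -x - y   [differs from x + y: not invariant]
(C) x + 2y  ->  (-x) + 2(-y) = -x - 2y   [differs from x + 2y: not invariant]
(D) x^2  ->  (-x)^2 = x^2   [equals x^2: invariant]

Only option (D), x^2, is unchanged by the transformation.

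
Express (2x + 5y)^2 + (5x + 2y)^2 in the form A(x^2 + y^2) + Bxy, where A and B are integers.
29(x^2 + y^2) + 40xy

Expanding: (2x + 5y)^2 = 4x^2 + 20xy + 25y^2
(5x + 2y)^2 = 25x^2 + 20xy + 4y^2
Sum = (4+25)(x^2+y^2) + 40xy = 29(x^2 + y^2) + 40xy
This is symmetric in x and y.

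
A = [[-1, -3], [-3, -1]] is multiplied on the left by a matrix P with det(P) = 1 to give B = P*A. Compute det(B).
-8

By the multiplicative property of determinants, det(B) = det(P*A) = det(P) * det(A) = det(A),
so the determinant is invariant under multiplication by any determinant-1 matrix; we just need det(A).

det(A) = (-1)(-1) - (-3)(-3) = 1 - 9 = -8

Therefore det(B) = 1 * (-8) = -8.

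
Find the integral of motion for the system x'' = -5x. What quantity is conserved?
E = (x')^2 + 5x^2

Multiply the equation by x':
x' * x'' = -5x * x'
The left side is d/dt[(x')^2/2] and the right side is d/dt[-5x^2/2], so
d/dt[(x')^2/2 + 5x^2/2] = 0, i.e. (x')^2/2 + 5x^2/2 = constant.
Multiplying by 2, the integral of motion is E = (x')^2 + 5x^2.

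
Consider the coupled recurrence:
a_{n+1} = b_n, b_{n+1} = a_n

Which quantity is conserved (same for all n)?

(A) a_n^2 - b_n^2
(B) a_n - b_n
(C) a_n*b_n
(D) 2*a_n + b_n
C

Replace a_n by a_{n+1} = b_n and b_n by b_{n+1} = a_n in each option and simplify:
(A) a_n^2 - b_n^2  ->  (b_n)^2 - (a_n)^2 = -a_n^2 + b_n^2   [not conserved]
(B) a_n - b_n  ->  (b_n) - (a_n) = -a_n + b_n   [not conserved]
(C) a_n*b_n  ->  (b_n)*(a_n) = a_n*b_n   [conserved]
(D) 2*a_n + b_n  ->  2*(b_n) + (a_n) = a_n + 2*b_n   [not conserved]

Only (C) a_n*b_n returns to itself after one step, so it is the conserved quantity.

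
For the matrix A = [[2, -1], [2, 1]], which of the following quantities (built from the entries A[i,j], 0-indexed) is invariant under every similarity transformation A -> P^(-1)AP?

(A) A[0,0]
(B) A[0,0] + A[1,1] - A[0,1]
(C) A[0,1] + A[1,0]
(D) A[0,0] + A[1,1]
D

A[0,0] + A[1,1] is the trace of A. By the cyclic property of the trace, tr(P^(-1)AP) = tr(APP^(-1)) = tr(A), so it is the same for every matrix similar to A.

The other combinations are not similarity invariants. For example, take P = [[1, -1], [0, 1]] (det P = 1), so P^(-1) = [[1, 1], [0, 1]] and
B = P^(-1)AP = [[4, -4], [2, -1]].
Evaluating each option on A and on B:
(A) A[0,0]: 2 for A, 4 for B -> changes
(B) A[0,0] + A[1,1] - A[0,1]: 4 for A, 7 for B -> changes
(C) A[0,1] + A[1,0]: 1 for A, -2 for B -> changes
(D) A[0,0] + A[1,1]: 3 for A, 3 for B -> unchanged

Only (D) A[0,0] + A[1,1] = 3 survives (and it does so for every P, not just this one), so it is the invariant.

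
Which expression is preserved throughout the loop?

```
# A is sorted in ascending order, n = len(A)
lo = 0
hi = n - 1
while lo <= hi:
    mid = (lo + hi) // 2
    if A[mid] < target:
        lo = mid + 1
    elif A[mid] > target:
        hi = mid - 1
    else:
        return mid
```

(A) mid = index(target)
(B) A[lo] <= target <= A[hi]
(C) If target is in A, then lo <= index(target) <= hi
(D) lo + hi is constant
C

A loop invariant must hold before the first iteration and be re-established by every execution of the body.

(C) If target is in A, then lo <= index(target) <= hi: Before the loop [lo, hi] = [0, n-1] covers every index. When A[mid] < target, sortedness puts target strictly to the right of mid, so setting lo = mid + 1 keeps index(target) in [lo, hi]; symmetrically for hi = mid - 1. Hence 'if target is in A then lo <= index(target) <= hi' holds after every iteration, and when lo > hi it proves target is absent.

The other options fail:
(A) mid = index(target): mid is just the current probe; it equals index(target) only on the iteration that returns.
(B) A[lo] <= target <= A[hi]: fails when target is not in A (e.g. target < A[0] already violates it before the loop), so it is not maintained in general.
(D) lo + hi is constant: each iteration moves exactly one of lo, hi, so lo + hi changes (e.g. 0 + (n-1) becomes (mid+1) + (n-1)).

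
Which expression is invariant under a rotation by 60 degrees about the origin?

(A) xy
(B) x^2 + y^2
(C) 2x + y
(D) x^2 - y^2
B

A rotation by 60 degrees sends (x, y) to (x/2 - sqrt(3)y/2, sqrt(3)x/2 + y/2).
Substitute the transformed coordinates into each option and compare with the original:
(A) xy  ->  (x/2 - sqrt(3)y/2)(sqrt(3)x/2 + y/2) = sqrt(3)x^2/4 - xy/2 - sqrt(3)y^2/4   [differs from xy: not invariant]
(B) x^2 + y^2  ->  (x/2 - sqrt(3)y/2)^2 + (sqrt(3)x/2 + y/2)^2 = x^2 + y^2   [equals x^2 + y^2: invariant]
(C) 2x + y  ->  2(x/2 - sqrt(3)y/2) + (sqrt(3)x/2 + y/2) = sqrt(3)x/2 + x - sqrt(3)y + y/2   [differs from 2x + y: not invariant]
(D) x^2 - y^2  ->  (x/2 - sqrt(3)y/2)^2 - (sqrt(3)x/2 + y/2)^2 = -x^2/2 - sqrt(3)xy + y^2/2   [differs from x^2 - y^2: not invariant]

Only option (B), x^2 + y^2, is unchanged by the transformation.
Geometrically, x^2 + y^2 is the squared distance from the origin, which every rotation about the origin preserves.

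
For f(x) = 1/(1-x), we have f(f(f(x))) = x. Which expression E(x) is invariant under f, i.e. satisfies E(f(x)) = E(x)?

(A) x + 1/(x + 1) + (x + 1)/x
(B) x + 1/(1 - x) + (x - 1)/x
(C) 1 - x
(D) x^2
B

Replace x by f(x) = 1/(1 - x) in each option and simplify. As a quick numerical cross-check, also compare E(4) with E(f(4)) = E(-1/3).

(A) x + 1/(x + 1) + (x + 1)/x  ->  (1/(1 - x)) + 1/((1/(1 - x)) + 1) + ((1/(1 - x)) + 1)/(1/(1 - x)) = (-x^3 + 6x^2 - 11x + 7)/(x^2 - 3x + 2); check: E(4) = 109/20 but E(-1/3) = -5/6.   [not invariant]
(B) x + 1/(1 - x) + (x - 1)/x  ->  (1/(1 - x)) + 1/(1 - (1/(1 - x))) + ((1/(1 - x)) - 1)/(1/(1 - x)), which simplifies back to x + 1/(1 - x) + (x - 1)/x; check: E(4) = 53/12, E(-1/3) = 53/12.   [invariant]
(C) 1 - x  ->  1 - (1/(1 - x)) = x/(x - 1); check: E(4) = -3 but E(-1/3) = 4/3.   [not invariant]
(D) x^2  ->  (1/(1 - x))^2 = (x - 1)^(-2); check: E(4) = 16 but E(-1/3) = 1/9.   [not invariant]

Only (B) is unchanged. Indeed f(f(x)) = 1/(1 - 1/(1-x)) = (1-x)/(-x) = (x-1)/x, so E(x) = x + f(x) + f(f(x)) is the sum over the whole 3-cycle; applying f just permutes the three terms cyclically (x -> f(x) -> f(f(x)) -> x), leaving the sum unchanged.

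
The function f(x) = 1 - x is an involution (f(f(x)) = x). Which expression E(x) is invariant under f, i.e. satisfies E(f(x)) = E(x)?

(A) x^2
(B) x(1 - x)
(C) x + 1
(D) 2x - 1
B

Replace x by f(x) = 1 - x in each option and simplify. As a quick numerical cross-check, also compare E(3) with E(f(3)) = E(-2).

(A) x^2  ->  (1 - x)^2 = (x - 1)^2; check: E(3) = 9 but E(-2) = 4.   [not invariant]
(B) x(1 - x)  ->  (1 - x)(1 - (1 - x)), which simplifies back to x(1 - x); check: E(3) = -6, E(-2) = -6.   [invariant]
(C) x + 1  ->  (1 - x) + 1 = 2 - x; check: E(3) = 4 but E(-2) = -1.   [not invariant]
(D) 2x - 1  ->  2(1 - x) - 1 = 1 - 2x; check: E(3) = 5 but E(-2) = -5.   [not invariant]

Only (B) is unchanged. E is symmetric under swapping x with f(x) = 1 - x, which is exactly what an involution does.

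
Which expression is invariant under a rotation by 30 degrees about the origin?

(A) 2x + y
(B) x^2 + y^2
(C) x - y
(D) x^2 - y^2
B

A rotation by 30 degrees sends (x, y) to (sqrt(3)x/2 - y/2, x/2 + sqrt(3)y/2).
Substitute the transformed coordinates into each option and compare with the original:
(A) 2x + y  ->  2(sqrt(3)x/2 - y/2) + (x/2 + sqrt(3)y/2) = x/2 + sqrt(3)x - y + sqrt(3)y/2   [differs from 2x + y: not invariant]
(B) x^2 + y^2  ->  (sqrt(3)x/2 - y/2)^2 + (x/2 + sqrt(3)y/2)^2 = x^2 + y^2   [equals x^2 + y^2: invariant]
(C) x - y  ->  (sqrt(3)x/2 - y/2) - (x/2 + sqrt(3)y/2) = -x/2 + sqrt(3)x/2 - sqrt(3)y/2 - y/2   [differs from x - y: not invariant]
(D) x^2 - y^2  ->  (sqrt(3)x/2 - y/2)^2 - (x/2 + sqrt(3)y/2)^2 = x^2/2 - sqrt(3)xy - y^2/2   [differs from x^2 - y^2: not invariant]

Only option (B), x^2 + y^2, is unchanged by the transformation.
Geometrically, x^2 + y^2 is the squared distance from the origin, which every rotation about the origin preserves.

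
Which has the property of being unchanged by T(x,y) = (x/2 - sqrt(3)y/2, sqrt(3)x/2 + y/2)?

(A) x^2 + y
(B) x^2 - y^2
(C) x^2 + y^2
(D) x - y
C

An expression E(x,y) is invariant under T if E(T(x,y)) = E(x,y). Here T(x,y) = (x/2 - sqrt(3)y/2, sqrt(3)x/2 + y/2).
Substitute the transformed coordinates into each option and compare with the original:
(A) x^2 + y  ->  (x/2 - sqrt(3)y/2)^2 + (sqrt(3)x/2 + y/2) = x^2/4 - sqrt(3)xy/2 + sqrt(3)x/2 + 3y^2/4 + y/2   [differs from x^2 + y: not invariant]
(B) x^2 - y^2  ->  (x/2 - sqrt(3)y/2)^2 - (sqrt(3)x/2 + y/2)^2 = -x^2/2 - sqrt(3)xy + y^2/2   [differs from x^2 - y^2: not invariant]
(C) x^2 + y^2  ->  (x/2 - sqrt(3)y/2)^2 + (sqrt(3)x/2 + y/2)^2 = x^2 + y^2   [equals x^2 + y^2: invariant]
(D) x - y  ->  (x/2 - sqrt(3)y/2) - (sqrt(3)x/2 + y/2) = -sqrt(3)x/2 + x/2 - sqrt(3)y/2 - y/2   [differs from x - y: not invariant]

Only option (C), x^2 + y^2, is unchanged by the transformation.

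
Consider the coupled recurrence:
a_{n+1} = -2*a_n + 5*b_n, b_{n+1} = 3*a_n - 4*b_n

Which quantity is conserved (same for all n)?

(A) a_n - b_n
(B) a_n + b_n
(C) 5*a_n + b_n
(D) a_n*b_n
B

Replace a_n by a_{n+1} = -2*a_n + 5*b_n and b_n by b_{n+1} = 3*a_n - 4*b_n in each option and simplify:
(A) a_n - b_n  ->  (-2*a_n + 5*b_n) - (3*a_n - 4*b_n) = -5*a_n + 9*b_n   [not conserved]
(B) a_n + b_n  ->  (-2*a_n + 5*b_n) + (3*a_n - 4*b_n) = a_n + b_n   [conserved]
(C) 5*a_n + b_n  ->  5*(-2*a_n + 5*b_n) + (3*a_n - 4*b_n) = -7*a_n + 21*b_n   [not conserved]
(D) a_n*b_n  ->  (-2*a_n + 5*b_n)*(3*a_n - 4*b_n) = -6*a_n^2 + 23*a_n*b_n - 20*b_n^2   [not conserved]

Only (B) a_n + b_n returns to itself after one step, so it is the conserved quantity.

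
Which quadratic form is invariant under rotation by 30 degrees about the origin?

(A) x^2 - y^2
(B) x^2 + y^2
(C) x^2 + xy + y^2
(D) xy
B

Rotation by 30 degrees sends (x, y) to (sqrt(3)x/2 - y/2, x/2 + sqrt(3)y/2).
Substitute the transformed coordinates into each option and compare with the original:
(A) x^2 - y^2  ->  (sqrt(3)x/2 - y/2)^2 - (x/2 + sqrt(3)y/2)^2 = x^2/2 - sqrt(3)xy - y^2/2   [differs from x^2 - y^2: not invariant]
(B) x^2 + y^2  ->  (sqrt(3)x/2 - y/2)^2 + (x/2 + sqrt(3)y/2)^2 = x^2 + y^2   [equals x^2 + y^2: invariant]
(C) x^2 + xy + y^2  ->  (sqrt(3)x/2 - y/2)^2 + (sqrt(3)x/2 - y/2)(x/2 + sqrt(3)y/2) + (x/2 + sqrt(3)y/2)^2 = sqrt(3)x^2/4 + x^2 + xy/2 - sqrt(3)y^2/4 + y^2   [differs from x^2 + xy + y^2: not invariant]
(D) xy  ->  (sqrt(3)x/2 - y/2)(x/2 + sqrt(3)y/2) = sqrt(3)x^2/4 + xy/2 - sqrt(3)y^2/4   [differs from xy: not invariant]

Only option (B), x^2 + y^2, is unchanged by the transformation.
x^2 + y^2 is the squared distance from the origin, which rotations preserve.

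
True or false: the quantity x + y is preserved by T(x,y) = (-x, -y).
False

Substitute T(x,y) = (-x, -y) into the expression and compare with the original.

Original: x + y
After applying T: (-x) + (-y) = -x - y

This differs from the original x + y (difference: -2x - 2y), so the expression is NOT invariant.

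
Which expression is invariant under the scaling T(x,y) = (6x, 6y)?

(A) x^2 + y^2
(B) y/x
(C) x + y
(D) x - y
B

Under the uniform scaling T(x,y) = (6x, 6y):
Substitute the transformed coordinates into each option and compare with the original:
(A) x^2 + y^2  ->  (6x)^2 + (6y)^2 = 36x^2 + 36y^2   [differs from x^2 + y^2: not invariant]
(B) y/x  ->  (6y)/(6x) = y/x   [equals y/x: invariant]
(C) x + y  ->  (6x) + (6y) = 6x + 6y   [differs from x + y: not invariant]
(D) x - y  ->  (6x) - (6y) = 6x - 6y   [differs from x - y: not invariant]

Only option (B), y/x, is unchanged by the transformation.
The common factor 6 cancels in a ratio of coordinates, while sums, products and sums of squares pick up factors of 6 or 36.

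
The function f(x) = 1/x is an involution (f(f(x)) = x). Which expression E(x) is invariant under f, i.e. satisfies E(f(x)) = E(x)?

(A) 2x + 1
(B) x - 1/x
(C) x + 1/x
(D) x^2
C

Replace x by f(x) = 1/x in each option and simplify. As a quick numerical cross-check, also compare E(3) with E(f(3)) = E(1/3).

(A) 2x + 1  ->  2(1/x) + 1 = (x + 2)/x; check: E(3) = 7 but E(1/3) = 5/3.   [not invariant]
(B) x - 1/x  ->  (1/x) - 1/(1/x) = -x + 1/x; check: E(3) = 8/3 but E(1/3) = -8/3.   [not invariant]
(C) x + 1/x  ->  (1/x) + 1/(1/x), which simplifies back to x + 1/x; check: E(3) = 10/3, E(1/3) = 10/3.   [invariant]
(D) x^2  ->  (1/x)^2 = x^(-2); check: E(3) = 9 but E(1/3) = 1/9.   [not invariant]

Only (C) is unchanged. E is symmetric under swapping x with f(x) = 1/x, which is exactly what an involution does.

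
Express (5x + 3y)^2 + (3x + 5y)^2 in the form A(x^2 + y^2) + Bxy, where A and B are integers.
34(x^2 + y^2) + 60xy

Expanding: (5x + 3y)^2 = 25x^2 + 30xy + 9y^2
(3x + 5y)^2 = 9x^2 + 30xy + 25y^2
Sum = (25+9)(x^2+y^2) + 60xy = 34(x^2 + y^2) + 60xy
This is symmetric in x and y.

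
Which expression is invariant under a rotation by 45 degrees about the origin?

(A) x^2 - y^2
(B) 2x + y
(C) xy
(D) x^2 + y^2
D

A rotation by 45 degrees sends (x, y) to (sqrt(2)x/2 - sqrt(2)y/2, sqrt(2)x/2 + sqrt(2)y/2).
Substitute the transformed coordinates into each option and compare with the original:
(A) x^2 - y^2  ->  (sqrt(2)x/2 - sqrt(2)y/2)^2 - (sqrt(2)x/2 + sqrt(2)y/2)^2 = -2xy   [differs from x^2 - y^2: not invariant]
(B) 2x + y  ->  2(sqrt(2)x/2 - sqrt(2)y/2) + (sqrt(2)x/2 + sqrt(2)y/2) = 3sqrt(2)x/2 - sqrt(2)y/2   [differs from 2x + y: not invariant]
(C) xy  ->  (sqrt(2)x/2 - sqrt(2)y/2)(sqrt(2)x/2 + sqrt(2)y/2) = x^2/2 - y^2/2   [differs from xy: not invariant]
(D) x^2 + y^2  ->  (sqrt(2)x/2 - sqrt(2)y/2)^2 + (sqrt(2)x/2 + sqrt(2)y/2)^2 = x^2 + y^2   [equals x^2 + y^2: invariant]

Only option (D), x^2 + y^2, is unchanged by the transformation.
Geometrically, x^2 + y^2 is the squared distance from the origin, which every rotation about the origin preserves.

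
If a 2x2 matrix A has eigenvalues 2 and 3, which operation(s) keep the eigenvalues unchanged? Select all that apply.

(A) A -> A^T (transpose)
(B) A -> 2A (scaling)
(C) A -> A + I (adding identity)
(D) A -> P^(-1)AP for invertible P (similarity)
A and D

Eigenvalues are preserved by:
1. Similarity transformations: A -> P^(-1)AP (same characteristic polynomial)
2. Transpose: A^T has the same eigenvalues as A

Eigenvalues are NOT preserved by:
- Adding identity: eigenvalues become 2+1, 3+1
- Scaling: eigenvalues become 4, 6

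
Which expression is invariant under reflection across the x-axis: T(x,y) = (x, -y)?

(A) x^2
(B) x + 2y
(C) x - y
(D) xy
A

The map is reflection across the x-axis: T(x,y) = (x, -y).
Substitute the transformed coordinates into each option and compare with the original:
(A) x^2  ->  (x)^2 = x^2   [equals x^2: invariant]
(B) x + 2y  ->  (x) + 2(-y) = x - 2y   [differs from x + 2y: not invariant]
(C) x - y  ->  (x) - (-y) = x + y   [differs from x - y: not invariant]
(D) xy  ->  (x)(-y) = -xy   [differs from xy: not invariant]

Only option (A), x^2, is unchanged by the transformation.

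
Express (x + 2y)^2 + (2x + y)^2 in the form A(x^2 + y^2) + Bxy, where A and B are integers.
5(x^2 + y^2) + 8xy

Expanding: (x + 2y)^2 = x^2 + 4xy + 4y^2
(2x + y)^2 = 4x^2 + 4xy + y^2
Sum = (1+4)(x^2+y^2) + 8xy = 5(x^2 + y^2) + 8xy
This is symmetric in x and y.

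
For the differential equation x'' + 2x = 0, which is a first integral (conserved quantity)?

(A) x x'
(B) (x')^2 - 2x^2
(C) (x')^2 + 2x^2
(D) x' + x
C

A first integral I satisfies dI/dt = 0 along every solution. Differentiate each option and use the equation of motion:
(A) d/dt[x x'] = (x')^2 + x x'' = (x')^2 - 2x^2, not identically 0
(B) d/dt[(x')^2 - 2x^2] = 2x'x'' - 4x x' = -8x x', not identically 0
(C) d/dt[(x')^2 + 2x^2] = 2x'x'' + 4x x' = 2x'(-2x) + 4x x' = 0
(D) d/dt[x' + x] = x'' + x' = -2x + x', not identically 0

Only (C) has zero time-derivative. So the energy-like quantity (x')^2 + 2x^2 is the first integral.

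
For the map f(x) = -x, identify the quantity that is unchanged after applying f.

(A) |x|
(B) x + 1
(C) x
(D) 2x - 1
A

For f(x) = -x:
Applying f replaces x by -x. Since |-x| = |x|, the absolute value is unchanged by f, whereas x -> -x, 2x - 1 -> -2x - 1 and x + 1 -> -x + 1 all change.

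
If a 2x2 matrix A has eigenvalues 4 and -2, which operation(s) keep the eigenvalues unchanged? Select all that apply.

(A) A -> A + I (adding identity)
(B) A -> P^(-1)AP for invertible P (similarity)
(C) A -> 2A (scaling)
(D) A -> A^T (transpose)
B and D

Eigenvalues are preserved by:
1. Similarity transformations: A -> P^(-1)AP (same characteristic polynomial)
2. Transpose: A^T has the same eigenvalues as A

Eigenvalues are NOT preserved by:
- Adding identity: eigenvalues become 4+1, -2+1
- Scaling: eigenvalues become 8, -4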